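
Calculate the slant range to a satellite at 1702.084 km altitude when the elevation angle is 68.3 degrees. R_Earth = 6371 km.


h = 1702.084 km, el = 68.3 deg
d = -R_E*sin(el) + sqrt((R_E*sin(el))^2 + 2*R_E*h + h^2)
d = -6371.0000*sin(1.1921) + sqrt((6371.0000*0.9291326)^2 + 2*6371.0000*1702.084 + 1702.084^2)
d = 1802.2557 km

1802.2557 km


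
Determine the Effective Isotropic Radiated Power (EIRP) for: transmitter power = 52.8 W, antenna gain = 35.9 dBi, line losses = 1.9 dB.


Pt = 52.8 W = 17.2263 dBW
EIRP = Pt_dBW + Gt - losses = 17.2263 + 35.9 - 1.9 = 51.2263 dBW

51.2263 dBW


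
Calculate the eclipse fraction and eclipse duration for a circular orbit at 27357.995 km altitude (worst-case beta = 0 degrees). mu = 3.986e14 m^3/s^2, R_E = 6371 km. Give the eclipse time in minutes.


r = 33728.9950 km
T = 1027.4604 min
Eclipse fraction = arcsin(R_E/r)/pi = arcsin(6371.0000/33728.9950)/pi
= arcsin(0.1888879)/pi = 0.06048829
Eclipse duration = 0.06048829 * 1027.4604 = 62.1493 min

62.1493 minutes


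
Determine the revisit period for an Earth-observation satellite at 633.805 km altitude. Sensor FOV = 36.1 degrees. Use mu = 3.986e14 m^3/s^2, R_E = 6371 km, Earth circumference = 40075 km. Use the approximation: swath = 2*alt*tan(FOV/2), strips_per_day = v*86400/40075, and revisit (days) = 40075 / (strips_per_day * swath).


swath = 2*633.805*tan(0.3150319) = 413.0948 km
v = sqrt(mu/r) = 7543.4605 m/s = 7.5435 km/s
strips/day = v*86400/40075 = 7.5435*86400/40075 = 16.2634
coverage/day = strips * swath = 16.2634 * 413.0948 = 6718.3179 km
revisit = 40075 / 6718.3179 = 5.9650 days

5.9650 days


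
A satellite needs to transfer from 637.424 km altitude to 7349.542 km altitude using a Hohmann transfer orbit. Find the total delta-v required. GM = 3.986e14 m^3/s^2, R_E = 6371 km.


r1 = 7008.4240 km = 7.008424e+06 m
r2 = 13720.5420 km = 1.3720542e+07 m
dv1 = sqrt(mu/r1)*(sqrt(2*r2/(r1+r2)) - 1) = 1135.5009 m/s
dv2 = sqrt(mu/r2)*(1 - sqrt(2*r1/(r1+r2))) = 957.7283 m/s
total dv = |dv1| + |dv2| = 1135.5009 + 957.7283 = 2093.2292 m/s = 2.0932 km/s

2.0932 km/s


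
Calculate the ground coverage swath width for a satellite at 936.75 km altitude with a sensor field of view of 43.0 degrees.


FOV = 43.0 deg = 0.7504916 rad
swath = 2 * alt * tan(FOV/2) = 2 * 936.75 * tan(0.3752458)
swath = 2 * 936.75 * 0.3939105
swath = 737.9913 km

737.9913 km


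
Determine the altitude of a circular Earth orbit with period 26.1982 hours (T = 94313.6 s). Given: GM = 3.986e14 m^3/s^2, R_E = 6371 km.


T = 94313.6 s
r = (mu*T^2/(4*pi^2))^(1/3) = (3.986e14 * 94313.6^2 / (4*pi^2))^(1/3)
r = 4.4782541e+07 m = 44782.5412 km
alt = r - R_E = 44782.5412 - 6371 = 38411.5412 km

38411.5412 km


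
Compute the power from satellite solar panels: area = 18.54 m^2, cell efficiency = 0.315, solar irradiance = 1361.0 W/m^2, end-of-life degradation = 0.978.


P = area * eta * S * degradation
P = 18.54 * 0.315 * 1361.0 * 0.978
P = 7773.5118 W

7773.5118 W


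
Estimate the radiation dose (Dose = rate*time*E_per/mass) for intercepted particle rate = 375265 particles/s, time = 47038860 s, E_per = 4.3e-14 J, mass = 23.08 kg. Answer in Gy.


Total energy deposited = rate * time * E_per
  = 375265 * 47038860 * 4.3e-14 = 0.7590376 J
Dose = E_total / mass = 0.7590376 / 23.08
Dose = 0.03288725 Gy

0.0329 Gy


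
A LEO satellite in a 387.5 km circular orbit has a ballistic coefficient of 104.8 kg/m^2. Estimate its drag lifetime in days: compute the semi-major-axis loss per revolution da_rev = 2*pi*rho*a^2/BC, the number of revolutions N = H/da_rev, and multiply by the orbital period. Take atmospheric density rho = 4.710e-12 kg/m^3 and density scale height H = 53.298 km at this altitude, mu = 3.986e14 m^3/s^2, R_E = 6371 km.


a = R_E + alt = 6758.5000 km = 6.7585e+06 m
da_rev = 2*pi*rho*a^2/BC = 2*pi*4.710e-12*(6.7585e+06)^2/104.8 = 12.898527 m per revolution
N = H/da_rev = 53298.0000 m / 12.898527 m = 4132.0996 revolutions
P = 2*pi*sqrt(a^3/mu) = 5529.5106 s
lifetime = N*P = 4132.0996 * 5529.5106 = 2.2848489e+07 s = 264.4501 days

264.4501 days


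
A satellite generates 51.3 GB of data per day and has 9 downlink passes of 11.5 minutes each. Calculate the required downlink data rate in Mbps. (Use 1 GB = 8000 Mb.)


total contact time = 9 * 11.5 * 60 = 6210.0000 s
data = 51.3 GB = 410400.0000 Mb
rate = 410400.0000 / 6210.0000 = 66.0870 Mbps

66.0870 Mbps


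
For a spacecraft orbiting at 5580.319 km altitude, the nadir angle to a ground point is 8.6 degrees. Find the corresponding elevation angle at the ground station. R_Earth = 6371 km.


r = R_E + alt = 11951.3190 km
Law of sines in the satellite / Earth-center / ground-point triangle:
  sin(nadir)/R_E = sin(90 + el)/r  =>  cos(el) = (r/R_E)*sin(nadir)
cos(el) = (11951.3190 / 6371.0000) * sin(8.6 deg) = 0.2805124
el = arccos(0.2805124) = 73.7092 deg
(Earth-central angle = 90 - nadir - el = 7.6908 deg)

73.7092 degrees


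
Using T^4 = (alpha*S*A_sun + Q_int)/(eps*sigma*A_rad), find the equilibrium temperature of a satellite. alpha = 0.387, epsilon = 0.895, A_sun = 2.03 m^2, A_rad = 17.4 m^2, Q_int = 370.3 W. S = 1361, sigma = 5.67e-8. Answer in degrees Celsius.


Numerator = alpha*S*A_sun + Q_int = 0.387*1361*2.03 + 370.3 = 1439.5152 W
Denominator = eps*sigma*A_rad = 0.895*5.67e-8*17.4 = 8.829891e-07 W/K^4
T^4 = 1.6302752e+09 K^4
T = 200.9395 K = -72.2105 C

-72.2105 degrees Celsius


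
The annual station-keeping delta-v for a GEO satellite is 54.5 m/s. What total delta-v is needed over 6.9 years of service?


dV = rate * years = 54.5 * 6.9
dV = 376.0500 m/s

376.0500 m/s


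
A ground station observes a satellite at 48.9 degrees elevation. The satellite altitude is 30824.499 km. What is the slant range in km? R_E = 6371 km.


h = 30824.499 km, el = 48.9 deg
d = -R_E*sin(el) + sqrt((R_E*sin(el))^2 + 2*R_E*h + h^2)
d = -6371.0000*sin(0.853466) + sqrt((6371.0000*0.7535634)^2 + 2*6371.0000*30824.499 + 30824.499^2)
d = 32158.0066 km

32158.0066 km


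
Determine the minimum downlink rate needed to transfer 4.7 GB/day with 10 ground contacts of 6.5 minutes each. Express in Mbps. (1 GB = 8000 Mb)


total contact time = 10 * 6.5 * 60 = 3900.0000 s
data = 4.7 GB = 37600.0000 Mb
rate = 37600.0000 / 3900.0000 = 9.6410 Mbps

9.6410 Mbps


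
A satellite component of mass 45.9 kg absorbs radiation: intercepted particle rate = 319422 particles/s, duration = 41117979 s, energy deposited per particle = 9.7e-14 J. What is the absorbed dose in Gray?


Total energy deposited = rate * time * E_per
  = 319422 * 41117979 * 9.7e-14 = 1.2740 J
Dose = E_total / mass = 1.2740 / 45.9
Dose = 0.02775592 Gy

0.0278 Gy


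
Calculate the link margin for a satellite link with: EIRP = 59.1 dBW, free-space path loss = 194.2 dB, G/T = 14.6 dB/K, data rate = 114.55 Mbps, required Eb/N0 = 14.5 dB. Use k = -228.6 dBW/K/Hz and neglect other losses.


C/N0 = EIRP - FSPL + G/T - k = 59.1 - 194.2 + 14.6 - (-228.6)
C/N0 = 108.1000 dB-Hz
R_b = 114.55 Mbps = 1.1455e+08 bps -> 10*log10(R_b) = 80.5900 dB-Hz
Eb/N0 = C/N0 - 10*log10(R_b) = 108.1000 - 80.5900 = 27.5100 dB
Margin = Eb/N0 - Eb/N0_req = 27.5100 - 14.5 = 13.0100 dB (link closes)

13.0100 dB


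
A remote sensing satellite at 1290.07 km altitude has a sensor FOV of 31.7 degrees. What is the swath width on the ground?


FOV = 31.7 deg = 0.5532694 rad
swath = 2 * alt * tan(FOV/2) = 2 * 1290.07 * tan(0.2766347)
swath = 2 * 1290.07 * 0.2839143
swath = 732.5385 km

732.5385 km


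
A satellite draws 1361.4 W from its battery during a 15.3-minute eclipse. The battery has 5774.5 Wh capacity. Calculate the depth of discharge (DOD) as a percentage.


E_used = P * t / 60 = 1361.4 * 15.3 / 60 = 347.1570 Wh
DOD = E_used / E_total * 100 = 347.1570 / 5774.5 * 100
DOD = 6.0119 %

6.0119 %


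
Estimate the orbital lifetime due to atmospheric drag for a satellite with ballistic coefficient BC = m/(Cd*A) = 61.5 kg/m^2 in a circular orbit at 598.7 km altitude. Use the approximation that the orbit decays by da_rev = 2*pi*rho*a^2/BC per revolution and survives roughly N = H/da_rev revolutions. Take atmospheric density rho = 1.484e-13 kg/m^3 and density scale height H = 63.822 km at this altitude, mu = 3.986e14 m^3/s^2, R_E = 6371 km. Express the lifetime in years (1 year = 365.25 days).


a = R_E + alt = 6969.7000 km = 6.9697e+06 m
da_rev = 2*pi*rho*a^2/BC = 2*pi*1.484e-13*(6.9697e+06)^2/61.5 = 0.736489948 m per revolution
N = H/da_rev = 63822.0000 m / 0.736489948 m = 86656.9873 revolutions
P = 2*pi*sqrt(a^3/mu) = 5790.7171 s
lifetime = N*P = 86656.9873 * 5790.7171 = 5.018061e+08 s = 5807.9410 days
years = 5807.9410 / 365.25 = 15.9013 years

15.9013 years


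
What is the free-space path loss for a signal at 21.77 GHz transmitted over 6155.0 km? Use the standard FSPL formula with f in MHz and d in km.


f = 21.77 GHz = 21770.0000 MHz
d = 6155.0 km
FSPL = 32.44 + 20*log10(21770.0000) + 20*log10(6155.0)
FSPL = 32.44 + 86.7572 + 75.7846
FSPL = 194.9817 dB

194.9817 dB


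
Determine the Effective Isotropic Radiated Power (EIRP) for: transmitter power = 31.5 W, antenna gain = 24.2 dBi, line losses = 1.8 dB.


Pt = 31.5 W = 14.9831 dBW
EIRP = Pt_dBW + Gt - losses = 14.9831 + 24.2 - 1.8 = 37.3831 dBW

37.3831 dBW


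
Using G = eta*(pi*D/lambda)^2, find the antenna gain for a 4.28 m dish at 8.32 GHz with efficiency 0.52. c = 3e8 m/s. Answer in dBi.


lambda = c/f = 3e8 / 8.32e+09 = 0.03605769 m
G = eta*(pi*D/lambda)^2 = 0.52*(pi*4.28/0.03605769)^2
G = 72309.4020 (linear)
G = 10*log10(72309.4020) = 48.5919 dBi

48.5919 dBi


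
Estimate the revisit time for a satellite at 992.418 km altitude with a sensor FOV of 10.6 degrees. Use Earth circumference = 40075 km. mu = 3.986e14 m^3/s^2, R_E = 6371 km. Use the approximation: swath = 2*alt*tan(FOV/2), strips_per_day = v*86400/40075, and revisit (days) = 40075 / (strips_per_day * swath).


swath = 2*992.418*tan(0.09250245) = 184.1277 km
v = sqrt(mu/r) = 7357.4771 m/s = 7.3575 km/s
strips/day = v*86400/40075 = 7.3575*86400/40075 = 15.8624
coverage/day = strips * swath = 15.8624 * 184.1277 = 2920.7083 km
revisit = 40075 / 2920.7083 = 13.7210 days

13.7210 days


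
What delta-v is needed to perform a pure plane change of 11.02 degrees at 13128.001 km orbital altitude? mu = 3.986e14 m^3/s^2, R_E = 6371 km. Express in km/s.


r = 19499.0010 km = 1.9499001e+07 m
V = sqrt(mu/r) = 4521.2911 m/s
di = 11.02 deg = 0.1923353 rad
dV = 2*V*sin(di/2) = 2*4521.2911*sin(0.09616764)
dV = 868.2640 m/s = 0.868264 km/s

0.8683 km/s


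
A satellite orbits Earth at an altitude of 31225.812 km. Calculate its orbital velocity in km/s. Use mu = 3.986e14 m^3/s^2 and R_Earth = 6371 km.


r = R_E + alt = 6371.0 + 31225.812 = 37596.8120 km = 3.7596812e+07 m
v = sqrt(mu/r) = sqrt(3.986e14 / 3.7596812e+07) = 3256.0655 m/s = 3.2561 km/s

3.2561 km/s


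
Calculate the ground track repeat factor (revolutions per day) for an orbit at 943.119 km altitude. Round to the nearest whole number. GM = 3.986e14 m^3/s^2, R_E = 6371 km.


r = 7.314119e+06 m
T = 2*pi*sqrt(r^3/mu) = 6225.2136 s = 103.7536 min
revs/day = 1440 / 103.7536 = 13.8790
Rounded: 14 revolutions per day

14 revolutions per day


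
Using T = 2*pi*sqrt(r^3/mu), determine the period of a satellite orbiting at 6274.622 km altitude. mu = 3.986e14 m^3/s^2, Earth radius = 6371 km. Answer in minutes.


r = 12645.6220 km = 1.2645622e+07 m
T = 2*pi*sqrt(r^3/mu) = 2*pi*sqrt(2.0221836e+21 / 3.986e14)
T = 14152.1204 s = 235.8687 min

235.8687 minutes


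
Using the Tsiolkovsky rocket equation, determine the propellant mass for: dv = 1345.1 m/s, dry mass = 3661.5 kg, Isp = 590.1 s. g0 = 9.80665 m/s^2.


ve = Isp * g0 = 590.1 * 9.80665 = 5786.904165 m/s
mass ratio = exp(dv/ve) = exp(1345.1/5786.904165) = 1.26167300
m_prop = m_dry * (mr - 1) = 3661.5 * (1.26167300 - 1)
m_prop = 958.1157 kg

958.1157 kg


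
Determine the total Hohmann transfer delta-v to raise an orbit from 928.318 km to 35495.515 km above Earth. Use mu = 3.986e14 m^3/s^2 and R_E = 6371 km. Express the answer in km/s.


r1 = 7299.3180 km = 7.299318e+06 m
r2 = 41866.5150 km = 4.1866515e+07 m
dv1 = sqrt(mu/r1)*(sqrt(2*r2/(r1+r2)) - 1) = 2253.9996 m/s
dv2 = sqrt(mu/r2)*(1 - sqrt(2*r1/(r1+r2))) = 1404.2128 m/s
total dv = |dv1| + |dv2| = 2253.9996 + 1404.2128 = 3658.2124 m/s = 3.6582 km/s

3.6582 km/s


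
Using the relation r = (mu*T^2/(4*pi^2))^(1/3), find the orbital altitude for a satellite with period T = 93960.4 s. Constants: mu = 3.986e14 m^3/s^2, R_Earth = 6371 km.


T = 93960.4 s
r = (mu*T^2/(4*pi^2))^(1/3) = (3.986e14 * 93960.4^2 / (4*pi^2))^(1/3)
r = 4.4670666e+07 m = 44670.6656 km
alt = r - R_E = 44670.6656 - 6371 = 38299.6656 km

38299.6656 km


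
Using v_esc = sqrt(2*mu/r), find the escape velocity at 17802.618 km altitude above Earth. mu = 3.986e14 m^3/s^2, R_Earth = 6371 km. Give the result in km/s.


r = 6371.0 + 17802.618 = 24173.6180 km = 2.4173618e+07 m
v_esc = sqrt(2*mu/r) = sqrt(2*3.986e14 / 2.4173618e+07)
v_esc = 5742.6562 m/s = 5.7427 km/s

5.7427 km/s


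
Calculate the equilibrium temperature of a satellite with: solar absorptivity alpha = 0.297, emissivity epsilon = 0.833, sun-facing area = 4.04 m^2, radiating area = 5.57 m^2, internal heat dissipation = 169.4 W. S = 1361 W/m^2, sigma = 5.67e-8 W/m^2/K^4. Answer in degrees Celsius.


Numerator = alpha*S*A_sun + Q_int = 0.297*1361*4.04 + 169.4 = 1802.4367 W
Denominator = eps*sigma*A_rad = 0.833*5.67e-8*5.57 = 2.6307723e-07 W/K^4
T^4 = 6.8513596e+09 K^4
T = 287.7029 K = 14.5529 C

14.5529 degrees Celsius


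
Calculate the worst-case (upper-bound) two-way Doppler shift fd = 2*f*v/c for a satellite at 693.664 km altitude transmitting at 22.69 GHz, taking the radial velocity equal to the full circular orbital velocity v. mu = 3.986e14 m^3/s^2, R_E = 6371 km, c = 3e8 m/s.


r = 7.064664e+06 m
v = sqrt(mu/r) = 7511.4346 m/s (worst-case radial velocity)
f = 22.69 GHz = 2.269e+10 Hz
fd = 2*f*v/c = 2*2.269e+10*7511.4346/3.0e+08
fd = 1.1362297e+06 Hz

1.1362e+06 Hz


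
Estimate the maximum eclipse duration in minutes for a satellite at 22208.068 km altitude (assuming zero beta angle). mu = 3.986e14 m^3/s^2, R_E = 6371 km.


r = 28579.0680 km
T = 801.3681 min
Eclipse fraction = arcsin(R_E/r)/pi = arcsin(6371.0000/28579.0680)/pi
= arcsin(0.2229254)/pi = 0.07156063
Eclipse duration = 0.07156063 * 801.3681 = 57.3464 min

57.3464 minutes


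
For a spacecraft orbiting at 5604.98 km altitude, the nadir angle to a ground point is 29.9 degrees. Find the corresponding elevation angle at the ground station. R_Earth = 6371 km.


r = R_E + alt = 11975.9800 km
Law of sines in the satellite / Earth-center / ground-point triangle:
  sin(nadir)/R_E = sin(90 + el)/r  =>  cos(el) = (r/R_E)*sin(nadir)
cos(el) = (11975.9800 / 6371.0000) * sin(29.9 deg) = 0.9370396
el = arccos(0.9370396) = 20.4398 deg
(Earth-central angle = 90 - nadir - el = 39.6602 deg)

20.4398 degrees


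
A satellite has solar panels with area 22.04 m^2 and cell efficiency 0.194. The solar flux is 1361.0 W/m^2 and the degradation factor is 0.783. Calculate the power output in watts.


P = area * eta * S * degradation
P = 22.04 * 0.194 * 1361.0 * 0.783
P = 4556.5192 W

4556.5192 W


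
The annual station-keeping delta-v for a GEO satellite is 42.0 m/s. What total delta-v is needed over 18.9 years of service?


dV = rate * years = 42.0 * 18.9
dV = 793.8000 m/s

793.8000 m/s


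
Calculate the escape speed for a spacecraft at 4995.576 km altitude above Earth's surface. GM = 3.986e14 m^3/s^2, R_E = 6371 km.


r = 6371.0 + 4995.576 = 11366.5760 km = 1.1366576e+07 m
v_esc = sqrt(2*mu/r) = sqrt(2*3.986e14 / 1.1366576e+07)
v_esc = 8374.6914 m/s = 8.3747 km/s

8.3747 km/s


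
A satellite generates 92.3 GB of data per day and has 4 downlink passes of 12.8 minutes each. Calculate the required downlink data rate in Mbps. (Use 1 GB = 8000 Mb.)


total contact time = 4 * 12.8 * 60 = 3072.0000 s
data = 92.3 GB = 738400.0000 Mb
rate = 738400.0000 / 3072.0000 = 240.3646 Mbps

240.3646 Mbps


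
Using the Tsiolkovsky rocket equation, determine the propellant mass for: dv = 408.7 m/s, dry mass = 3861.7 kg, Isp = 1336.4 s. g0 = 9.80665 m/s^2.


ve = Isp * g0 = 1336.4 * 9.80665 = 13105.607060 m/s
mass ratio = exp(dv/ve) = exp(408.7/13105.607060) = 1.03167648
m_prop = m_dry * (mr - 1) = 3861.7 * (1.03167648 - 1)
m_prop = 122.3250 kg

122.3250 kg


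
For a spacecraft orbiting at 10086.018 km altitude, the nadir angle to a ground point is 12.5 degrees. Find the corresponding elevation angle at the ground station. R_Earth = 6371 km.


r = R_E + alt = 16457.0180 km
Law of sines in the satellite / Earth-center / ground-point triangle:
  sin(nadir)/R_E = sin(90 + el)/r  =>  cos(el) = (r/R_E)*sin(nadir)
cos(el) = (16457.0180 / 6371.0000) * sin(12.5 deg) = 0.5590882
el = arccos(0.5590882) = 56.0072 deg
(Earth-central angle = 90 - nadir - el = 21.4928 deg)

56.0072 degrees


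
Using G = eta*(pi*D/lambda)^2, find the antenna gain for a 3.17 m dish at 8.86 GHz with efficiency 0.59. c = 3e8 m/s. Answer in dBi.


lambda = c/f = 3e8 / 8.86e+09 = 0.03386005 m
G = eta*(pi*D/lambda)^2 = 0.59*(pi*3.17/0.03386005)^2
G = 51038.1843 (linear)
G = 10*log10(51038.1843) = 47.0790 dBi

47.0790 dBi


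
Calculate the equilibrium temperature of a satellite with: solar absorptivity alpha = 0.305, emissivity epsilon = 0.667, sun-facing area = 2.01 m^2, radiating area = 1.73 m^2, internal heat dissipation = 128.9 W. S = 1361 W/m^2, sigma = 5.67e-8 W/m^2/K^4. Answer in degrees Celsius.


Numerator = alpha*S*A_sun + Q_int = 0.305*1361*2.01 + 128.9 = 963.2610 W
Denominator = eps*sigma*A_rad = 0.667*5.67e-8*1.73 = 6.5426697e-08 W/K^4
T^4 = 1.4722752e+10 K^4
T = 348.3351 K = 75.1851 C

75.1851 degrees Celsius


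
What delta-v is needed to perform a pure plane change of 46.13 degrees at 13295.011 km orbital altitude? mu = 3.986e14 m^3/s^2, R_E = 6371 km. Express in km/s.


r = 19666.0110 km = 1.9666011e+07 m
V = sqrt(mu/r) = 4502.0520 m/s
di = 46.13 deg = 0.8051204 rad
dV = 2*V*sin(di/2) = 2*4502.0520*sin(0.4025602)
dV = 3527.5843 m/s = 3.5276 km/s

3.5276 km/s


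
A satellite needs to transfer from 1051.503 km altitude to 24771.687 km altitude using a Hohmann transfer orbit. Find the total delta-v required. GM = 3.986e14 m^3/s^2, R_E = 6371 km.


r1 = 7422.5030 km = 7.422503e+06 m
r2 = 31142.6870 km = 3.1142687e+07 m
dv1 = sqrt(mu/r1)*(sqrt(2*r2/(r1+r2)) - 1) = 1984.8469 m/s
dv2 = sqrt(mu/r2)*(1 - sqrt(2*r1/(r1+r2))) = 1357.9477 m/s
total dv = |dv1| + |dv2| = 1984.8469 + 1357.9477 = 3342.7946 m/s = 3.3428 km/s

3.3428 km/s


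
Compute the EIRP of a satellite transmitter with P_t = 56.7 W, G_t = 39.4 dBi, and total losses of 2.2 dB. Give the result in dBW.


Pt = 56.7 W = 17.5358 dBW
EIRP = Pt_dBW + Gt - losses = 17.5358 + 39.4 - 2.2 = 54.7358 dBW

54.7358 dBW


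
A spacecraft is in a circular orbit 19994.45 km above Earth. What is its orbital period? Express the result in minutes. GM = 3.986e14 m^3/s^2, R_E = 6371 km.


r = 26365.4500 km = 2.636545e+07 m
T = 2*pi*sqrt(r^3/mu) = 2*pi*sqrt(1.8327599e+22 / 3.986e14)
T = 42605.3369 s = 710.0889 min

710.0889 minutes


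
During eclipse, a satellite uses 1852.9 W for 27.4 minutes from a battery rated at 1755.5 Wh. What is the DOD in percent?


E_used = P * t / 60 = 1852.9 * 27.4 / 60 = 846.1577 Wh
DOD = E_used / E_total * 100 = 846.1577 / 1755.5 * 100
DOD = 48.2004 %

48.2004 %


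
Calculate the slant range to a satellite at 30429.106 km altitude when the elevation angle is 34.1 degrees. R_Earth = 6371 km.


h = 30429.106 km, el = 34.1 deg
d = -R_E*sin(el) + sqrt((R_E*sin(el))^2 + 2*R_E*h + h^2)
d = -6371.0000*sin(0.5951573) + sqrt((6371.0000*0.560639)^2 + 2*6371.0000*30429.106 + 30429.106^2)
d = 32848.1654 km

32848.1654 km


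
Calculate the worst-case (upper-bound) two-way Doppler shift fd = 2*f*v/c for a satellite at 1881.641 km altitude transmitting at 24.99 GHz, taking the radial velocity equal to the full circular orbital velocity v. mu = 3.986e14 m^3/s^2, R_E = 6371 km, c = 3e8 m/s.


r = 8.252641e+06 m
v = sqrt(mu/r) = 6949.7978 m/s (worst-case radial velocity)
f = 24.99 GHz = 2.499e+10 Hz
fd = 2*f*v/c = 2*2.499e+10*6949.7978/3.0e+08
fd = 1.1578363e+06 Hz

1.1578e+06 Hz


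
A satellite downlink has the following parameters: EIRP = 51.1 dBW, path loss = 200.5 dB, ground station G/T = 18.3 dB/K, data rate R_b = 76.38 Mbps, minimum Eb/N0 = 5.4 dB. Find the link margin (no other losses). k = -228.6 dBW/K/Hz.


C/N0 = EIRP - FSPL + G/T - k = 51.1 - 200.5 + 18.3 - (-228.6)
C/N0 = 97.5000 dB-Hz
R_b = 76.38 Mbps = 7.638e+07 bps -> 10*log10(R_b) = 78.8298 dB-Hz
Eb/N0 = C/N0 - 10*log10(R_b) = 97.5000 - 78.8298 = 18.6702 dB
Margin = Eb/N0 - Eb/N0_req = 18.6702 - 5.4 = 13.2702 dB (link closes)

13.2702 dB


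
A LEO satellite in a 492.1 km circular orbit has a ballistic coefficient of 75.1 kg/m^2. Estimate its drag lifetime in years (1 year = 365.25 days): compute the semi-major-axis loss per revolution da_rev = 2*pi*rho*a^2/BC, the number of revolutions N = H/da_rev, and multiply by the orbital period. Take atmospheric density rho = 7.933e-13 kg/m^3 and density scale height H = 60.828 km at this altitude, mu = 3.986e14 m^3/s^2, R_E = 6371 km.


a = R_E + alt = 6863.1000 km = 6.8631e+06 m
da_rev = 2*pi*rho*a^2/BC = 2*pi*7.933e-13*(6.8631e+06)^2/75.1 = 3.126209 m per revolution
N = H/da_rev = 60828.0000 m / 3.126209 m = 19457.4309 revolutions
P = 2*pi*sqrt(a^3/mu) = 5658.3748 s
lifetime = N*P = 19457.4309 * 5658.3748 = 1.1009744e+08 s = 1274.2759 days
years = 1274.2759 / 365.25 = 3.4888 years

3.4888 years


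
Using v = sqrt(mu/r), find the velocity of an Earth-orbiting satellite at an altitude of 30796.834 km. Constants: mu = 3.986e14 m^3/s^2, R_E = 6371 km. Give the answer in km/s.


r = R_E + alt = 6371.0 + 30796.834 = 37167.8340 km = 3.7167834e+07 m
v = sqrt(mu/r) = sqrt(3.986e14 / 3.7167834e+07) = 3274.8018 m/s = 3.2748 km/s

3.2748 km/s


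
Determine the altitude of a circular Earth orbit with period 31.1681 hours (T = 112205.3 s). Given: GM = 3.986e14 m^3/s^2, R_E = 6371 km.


T = 112205.3 s
r = (mu*T^2/(4*pi^2))^(1/3) = (3.986e14 * 112205.3^2 / (4*pi^2))^(1/3)
r = 5.0280714e+07 m = 50280.7137 km
alt = r - R_E = 50280.7137 - 6371 = 43909.7137 km

43909.7137 km


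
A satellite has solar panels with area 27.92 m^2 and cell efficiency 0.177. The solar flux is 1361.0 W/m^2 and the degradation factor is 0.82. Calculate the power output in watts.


P = area * eta * S * degradation
P = 27.92 * 0.177 * 1361.0 * 0.82
P = 5515.1923 W

5515.1923 W


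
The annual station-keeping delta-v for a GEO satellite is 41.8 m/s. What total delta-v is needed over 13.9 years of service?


dV = rate * years = 41.8 * 13.9
dV = 581.0200 m/s

581.0200 m/s


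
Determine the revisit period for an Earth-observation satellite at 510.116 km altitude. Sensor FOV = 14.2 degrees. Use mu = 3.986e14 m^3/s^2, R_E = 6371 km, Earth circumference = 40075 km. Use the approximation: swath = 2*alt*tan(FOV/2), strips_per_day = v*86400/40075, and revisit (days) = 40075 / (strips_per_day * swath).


swath = 2*510.116*tan(0.1239184) = 127.0766 km
v = sqrt(mu/r) = 7610.9559 m/s = 7.6110 km/s
strips/day = v*86400/40075 = 7.6110*86400/40075 = 16.4089
coverage/day = strips * swath = 16.4089 * 127.0766 = 2085.1872 km
revisit = 40075 / 2085.1872 = 19.2189 days

19.2189 days


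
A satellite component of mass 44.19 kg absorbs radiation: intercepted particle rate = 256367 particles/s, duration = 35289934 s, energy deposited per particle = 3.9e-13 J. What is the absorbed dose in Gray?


Total energy deposited = rate * time * E_per
  = 256367 * 35289934 * 3.9e-13 = 3.5284 J
Dose = E_total / mass = 3.5284 / 44.19
Dose = 0.07984608 Gy

0.0798 Gy


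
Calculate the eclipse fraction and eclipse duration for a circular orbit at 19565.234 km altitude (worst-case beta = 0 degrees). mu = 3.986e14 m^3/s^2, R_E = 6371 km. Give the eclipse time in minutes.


r = 25936.2340 km
T = 692.8199 min
Eclipse fraction = arcsin(R_E/r)/pi = arcsin(6371.0000/25936.2340)/pi
= arcsin(0.2456409)/pi = 0.0789984
Eclipse duration = 0.0789984 * 692.8199 = 54.7317 min

54.7317 minutes


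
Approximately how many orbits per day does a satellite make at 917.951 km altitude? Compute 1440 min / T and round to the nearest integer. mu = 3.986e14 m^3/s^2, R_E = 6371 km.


r = 7.288951e+06 m
T = 2*pi*sqrt(r^3/mu) = 6193.1096 s = 103.2185 min
revs/day = 1440 / 103.2185 = 13.9510
Rounded: 14 revolutions per day

14 revolutions per day


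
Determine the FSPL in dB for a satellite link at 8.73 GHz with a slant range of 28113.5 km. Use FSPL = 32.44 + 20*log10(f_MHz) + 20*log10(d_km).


f = 8.73 GHz = 8730.0000 MHz
d = 28113.5 km
FSPL = 32.44 + 20*log10(8730.0000) + 20*log10(28113.5)
FSPL = 32.44 + 78.8203 + 88.9783
FSPL = 200.2386 dB

200.2386 dB


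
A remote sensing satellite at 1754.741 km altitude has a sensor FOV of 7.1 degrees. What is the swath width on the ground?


FOV = 7.1 deg = 0.1239184 rad
swath = 2 * alt * tan(FOV/2) = 2 * 1754.741 * tan(0.06195919)
swath = 2 * 1754.741 * 0.0620386
swath = 217.7233 km

217.7233 km


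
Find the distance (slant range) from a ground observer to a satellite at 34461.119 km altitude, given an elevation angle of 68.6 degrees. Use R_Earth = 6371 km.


h = 34461.119 km, el = 68.6 deg
d = -R_E*sin(el) + sqrt((R_E*sin(el))^2 + 2*R_E*h + h^2)
d = -6371.0000*sin(1.1973) + sqrt((6371.0000*0.9310558)^2 + 2*6371.0000*34461.119 + 34461.119^2)
d = 34834.1365 km

34834.1365 km


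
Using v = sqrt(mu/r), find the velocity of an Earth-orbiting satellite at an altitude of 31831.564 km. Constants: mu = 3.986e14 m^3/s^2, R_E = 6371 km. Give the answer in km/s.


r = R_E + alt = 6371.0 + 31831.564 = 38202.5640 km = 3.8202564e+07 m
v = sqrt(mu/r) = sqrt(3.986e14 / 3.8202564e+07) = 3230.1478 m/s = 3.2301 km/s

3.2301 km/s


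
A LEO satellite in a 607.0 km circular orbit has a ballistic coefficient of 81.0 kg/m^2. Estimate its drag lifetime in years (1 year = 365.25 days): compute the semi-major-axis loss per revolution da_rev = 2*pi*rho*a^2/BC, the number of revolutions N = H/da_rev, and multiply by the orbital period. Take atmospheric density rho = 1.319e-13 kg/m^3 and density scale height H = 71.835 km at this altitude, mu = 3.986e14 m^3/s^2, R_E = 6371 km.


a = R_E + alt = 6978.0000 km = 6.978e+06 m
da_rev = 2*pi*rho*a^2/BC = 2*pi*1.319e-13*(6.978e+06)^2/81.0 = 0.498197536 m per revolution
N = H/da_rev = 71835.0000 m / 0.498197536 m = 144189.7938 revolutions
P = 2*pi*sqrt(a^3/mu) = 5801.0642 s
lifetime = N*P = 144189.7938 * 5801.0642 = 8.3645425e+08 s = 9681.1834 days
years = 9681.1834 / 365.25 = 26.5056 years

26.5056 years


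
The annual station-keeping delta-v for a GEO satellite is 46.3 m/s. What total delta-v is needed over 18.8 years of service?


dV = rate * years = 46.3 * 18.8
dV = 870.4400 m/s

870.4400 m/s


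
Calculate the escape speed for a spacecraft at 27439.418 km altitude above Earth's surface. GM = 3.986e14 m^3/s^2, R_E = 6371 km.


r = 6371.0 + 27439.418 = 33810.4180 km = 3.3810418e+07 m
v_esc = sqrt(2*mu/r) = sqrt(2*3.986e14 / 3.3810418e+07)
v_esc = 4855.7730 m/s = 4.8558 km/s

4.8558 km/s


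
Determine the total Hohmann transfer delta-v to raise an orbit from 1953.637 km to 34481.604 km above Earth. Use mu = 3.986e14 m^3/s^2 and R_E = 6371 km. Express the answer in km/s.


r1 = 8324.6370 km = 8.324637e+06 m
r2 = 40852.6040 km = 4.0852604e+07 m
dv1 = sqrt(mu/r1)*(sqrt(2*r2/(r1+r2)) - 1) = 1999.5795 m/s
dv2 = sqrt(mu/r2)*(1 - sqrt(2*r1/(r1+r2))) = 1306.1245 m/s
total dv = |dv1| + |dv2| = 1999.5795 + 1306.1245 = 3305.7039 m/s = 3.3057 km/s

3.3057 km/s


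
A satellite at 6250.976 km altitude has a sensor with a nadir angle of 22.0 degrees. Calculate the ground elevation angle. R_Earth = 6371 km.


r = R_E + alt = 12621.9760 km
Law of sines in the satellite / Earth-center / ground-point triangle:
  sin(nadir)/R_E = sin(90 + el)/r  =>  cos(el) = (r/R_E)*sin(nadir)
cos(el) = (12621.9760 / 6371.0000) * sin(22.0 deg) = 0.7421559
el = arccos(0.7421559) = 42.0846 deg
(Earth-central angle = 90 - nadir - el = 25.9154 deg)

42.0846 degrees


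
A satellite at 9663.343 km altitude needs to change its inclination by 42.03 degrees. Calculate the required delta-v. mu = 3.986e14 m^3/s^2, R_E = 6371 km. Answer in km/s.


r = 16034.3430 km = 1.6034343e+07 m
V = sqrt(mu/r) = 4985.8942 m/s
di = 42.03 deg = 0.7335619 rad
dV = 2*V*sin(di/2) = 2*4985.8942*sin(0.3667809)
dV = 3576.0065 m/s = 3.5760 km/s

3.5760 km/s


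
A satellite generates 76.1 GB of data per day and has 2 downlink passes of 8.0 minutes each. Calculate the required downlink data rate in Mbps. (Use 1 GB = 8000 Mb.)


total contact time = 2 * 8.0 * 60 = 960.0000 s
data = 76.1 GB = 608800.0000 Mb
rate = 608800.0000 / 960.0000 = 634.1667 Mbps

634.1667 Mbps


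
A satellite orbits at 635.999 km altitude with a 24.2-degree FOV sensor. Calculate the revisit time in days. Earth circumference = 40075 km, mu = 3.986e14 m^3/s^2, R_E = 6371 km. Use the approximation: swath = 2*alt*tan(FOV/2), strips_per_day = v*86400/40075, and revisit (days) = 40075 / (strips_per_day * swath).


swath = 2*635.999*tan(0.2111848) = 272.6927 km
v = sqrt(mu/r) = 7542.2794 m/s = 7.5423 km/s
strips/day = v*86400/40075 = 7.5423*86400/40075 = 16.2608
coverage/day = strips * swath = 16.2608 * 272.6927 = 4434.2116 km
revisit = 40075 / 4434.2116 = 9.0377 days

9.0377 days


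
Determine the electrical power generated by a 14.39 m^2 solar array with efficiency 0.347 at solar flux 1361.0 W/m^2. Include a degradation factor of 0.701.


P = area * eta * S * degradation
P = 14.39 * 0.347 * 1361.0 * 0.701
P = 4763.9414 W

4763.9414 W


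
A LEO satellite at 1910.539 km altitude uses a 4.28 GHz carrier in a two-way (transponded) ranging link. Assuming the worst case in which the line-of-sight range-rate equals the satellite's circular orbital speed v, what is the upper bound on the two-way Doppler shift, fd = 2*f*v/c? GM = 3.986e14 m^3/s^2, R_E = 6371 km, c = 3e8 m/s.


r = 8.281539e+06 m
v = sqrt(mu/r) = 6937.6617 m/s (worst-case radial velocity)
f = 4.28 GHz = 4.28e+09 Hz
fd = 2*f*v/c = 2*4.28e+09*6937.6617/3.0e+08
fd = 197954.6152 Hz

197954.6152 Hz


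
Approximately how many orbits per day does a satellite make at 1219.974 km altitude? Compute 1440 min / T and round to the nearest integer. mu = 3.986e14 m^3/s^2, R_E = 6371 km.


r = 7.590974e+06 m
T = 2*pi*sqrt(r^3/mu) = 6581.9939 s = 109.6999 min
revs/day = 1440 / 109.6999 = 13.1267
Rounded: 13 revolutions per day

13 revolutions per day


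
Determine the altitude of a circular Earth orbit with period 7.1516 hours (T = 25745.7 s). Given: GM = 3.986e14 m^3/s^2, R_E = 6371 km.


T = 25745.7 s
r = (mu*T^2/(4*pi^2))^(1/3) = (3.986e14 * 25745.7^2 / (4*pi^2))^(1/3)
r = 1.8844979e+07 m = 18844.9789 km
alt = r - R_E = 18844.9789 - 6371 = 12473.9789 km

12473.9789 km


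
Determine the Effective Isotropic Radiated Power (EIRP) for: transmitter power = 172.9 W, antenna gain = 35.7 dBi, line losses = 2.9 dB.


Pt = 172.9 W = 22.3779 dBW
EIRP = Pt_dBW + Gt - losses = 22.3779 + 35.7 - 2.9 = 55.1779 dBW

55.1779 dBW


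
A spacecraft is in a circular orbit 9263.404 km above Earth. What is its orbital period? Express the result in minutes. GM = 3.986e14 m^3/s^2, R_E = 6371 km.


r = 15634.4040 km = 1.5634404e+07 m
T = 2*pi*sqrt(r^3/mu) = 2*pi*sqrt(3.8215891e+21 / 3.986e14)
T = 19455.0888 s = 324.2515 min

324.2515 minutes


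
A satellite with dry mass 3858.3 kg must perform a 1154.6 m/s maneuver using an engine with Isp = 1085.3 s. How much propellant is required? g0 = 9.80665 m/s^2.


ve = Isp * g0 = 1085.3 * 9.80665 = 10643.157245 m/s
mass ratio = exp(dv/ve) = exp(1154.6/10643.157245) = 1.11458579
m_prop = m_dry * (mr - 1) = 3858.3 * (1.11458579 - 1)
m_prop = 442.1064 kg

442.1064 kg


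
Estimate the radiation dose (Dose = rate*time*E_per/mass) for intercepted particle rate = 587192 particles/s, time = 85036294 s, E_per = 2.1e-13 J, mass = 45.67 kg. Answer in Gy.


Total energy deposited = rate * time * E_per
  = 587192 * 85036294 * 2.1e-13 = 10.4859 J
Dose = E_total / mass = 10.4859 / 45.67
Dose = 0.2296005 Gy

0.2296 Gy


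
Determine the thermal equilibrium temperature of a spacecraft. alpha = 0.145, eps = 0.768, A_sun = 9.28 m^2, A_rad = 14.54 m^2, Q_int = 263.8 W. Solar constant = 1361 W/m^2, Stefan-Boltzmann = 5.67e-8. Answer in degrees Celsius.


Numerator = alpha*S*A_sun + Q_int = 0.145*1361*9.28 + 263.8 = 2095.1616 W
Denominator = eps*sigma*A_rad = 0.768*5.67e-8*14.54 = 6.3315302e-07 W/K^4
T^4 = 3.309092e+09 K^4
T = 239.8431 K = -33.3069 C

-33.3069 degrees Celsius


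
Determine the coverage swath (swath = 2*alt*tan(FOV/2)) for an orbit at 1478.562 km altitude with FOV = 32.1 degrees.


FOV = 32.1 deg = 0.5602507 rad
swath = 2 * alt * tan(FOV/2) = 2 * 1478.562 * tan(0.2801253)
swath = 2 * 1478.562 * 0.28769
swath = 850.7351 km

850.7351 km


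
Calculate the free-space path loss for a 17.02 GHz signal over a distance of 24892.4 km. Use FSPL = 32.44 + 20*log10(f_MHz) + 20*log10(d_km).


f = 17.02 GHz = 17020.0000 MHz
d = 24892.4 km
FSPL = 32.44 + 20*log10(17020.0000) + 20*log10(24892.4)
FSPL = 32.44 + 84.6192 + 87.9213
FSPL = 204.9805 dB

204.9805 dB


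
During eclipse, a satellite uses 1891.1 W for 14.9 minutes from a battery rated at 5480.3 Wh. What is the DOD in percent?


E_used = P * t / 60 = 1891.1 * 14.9 / 60 = 469.6232 Wh
DOD = E_used / E_total * 100 = 469.6232 / 5480.3 * 100
DOD = 8.5693 %

8.5693 %


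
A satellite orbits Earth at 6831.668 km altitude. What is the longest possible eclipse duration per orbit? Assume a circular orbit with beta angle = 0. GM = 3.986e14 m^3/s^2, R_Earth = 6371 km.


r = 13202.6680 km
T = 251.6243 min
Eclipse fraction = arcsin(R_E/r)/pi = arcsin(6371.0000/13202.6680)/pi
= arcsin(0.482554)/pi = 0.1602908
Eclipse duration = 0.1602908 * 251.6243 = 40.3330 min

40.3330 minutes


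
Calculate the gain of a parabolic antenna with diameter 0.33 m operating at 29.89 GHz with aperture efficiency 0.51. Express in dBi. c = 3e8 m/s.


lambda = c/f = 3e8 / 2.989e+10 = 0.0100368 m
G = eta*(pi*D/lambda)^2 = 0.51*(pi*0.33/0.0100368)^2
G = 5441.3558 (linear)
G = 10*log10(5441.3558) = 37.3571 dBi

37.3571 dBi


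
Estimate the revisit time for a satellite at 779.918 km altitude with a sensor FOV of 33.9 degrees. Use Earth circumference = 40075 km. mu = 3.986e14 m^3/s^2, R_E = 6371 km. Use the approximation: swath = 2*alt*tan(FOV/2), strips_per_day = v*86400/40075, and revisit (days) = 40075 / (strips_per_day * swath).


swath = 2*779.918*tan(0.2958333) = 475.4017 km
v = sqrt(mu/r) = 7465.9959 m/s = 7.4660 km/s
strips/day = v*86400/40075 = 7.4660*86400/40075 = 16.0964
coverage/day = strips * swath = 16.0964 * 475.4017 = 7652.2414 km
revisit = 40075 / 7652.2414 = 5.2370 days

5.2370 days


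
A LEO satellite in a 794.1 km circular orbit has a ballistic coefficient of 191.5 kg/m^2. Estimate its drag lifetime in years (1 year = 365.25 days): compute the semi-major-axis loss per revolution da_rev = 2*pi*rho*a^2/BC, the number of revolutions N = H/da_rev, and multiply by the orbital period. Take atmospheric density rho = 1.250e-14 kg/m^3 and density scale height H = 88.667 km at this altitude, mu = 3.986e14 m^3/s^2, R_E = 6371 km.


a = R_E + alt = 7165.1000 km = 7.1651e+06 m
da_rev = 2*pi*rho*a^2/BC = 2*pi*1.250e-14*(7.1651e+06)^2/191.5 = 0.0210555027 m per revolution
N = H/da_rev = 88667.0000 m / 0.0210555027 m = 4.2111082e+06 revolutions
P = 2*pi*sqrt(a^3/mu) = 6035.9357 s
lifetime = N*P = 4.2111082e+06 * 6035.9357 = 2.5417978e+10 s = 294189.5637 days
years = 294189.5637 / 365.25 = 805.4471 years

805.4471 years


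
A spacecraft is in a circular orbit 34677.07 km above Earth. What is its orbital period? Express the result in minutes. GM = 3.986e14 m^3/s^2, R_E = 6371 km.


r = 41048.0700 km = 4.104807e+07 m
T = 2*pi*sqrt(r^3/mu) = 2*pi*sqrt(6.9163701e+22 / 3.986e14)
T = 82765.6890 s = 1379.4281 min

1379.4281 minutes


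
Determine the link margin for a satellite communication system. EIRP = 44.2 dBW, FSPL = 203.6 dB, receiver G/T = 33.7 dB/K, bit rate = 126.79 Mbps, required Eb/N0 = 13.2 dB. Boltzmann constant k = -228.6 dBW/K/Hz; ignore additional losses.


C/N0 = EIRP - FSPL + G/T - k = 44.2 - 203.6 + 33.7 - (-228.6)
C/N0 = 102.9000 dB-Hz
R_b = 126.79 Mbps = 1.2679e+08 bps -> 10*log10(R_b) = 81.0309 dB-Hz
Eb/N0 = C/N0 - 10*log10(R_b) = 102.9000 - 81.0309 = 21.8691 dB
Margin = Eb/N0 - Eb/N0_req = 21.8691 - 13.2 = 8.6691 dB (link closes)

8.6691 dB


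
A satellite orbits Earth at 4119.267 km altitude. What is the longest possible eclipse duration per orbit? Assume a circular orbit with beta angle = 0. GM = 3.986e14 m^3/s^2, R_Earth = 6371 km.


r = 10490.2670 km
T = 178.2132 min
Eclipse fraction = arcsin(R_E/r)/pi = arcsin(6371.0000/10490.2670)/pi
= arcsin(0.6073249)/pi = 0.2077574
Eclipse duration = 0.2077574 * 178.2132 = 37.0251 min

37.0251 minutes


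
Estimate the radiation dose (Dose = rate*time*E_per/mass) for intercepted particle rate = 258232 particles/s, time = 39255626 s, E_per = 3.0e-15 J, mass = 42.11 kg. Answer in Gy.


Total energy deposited = rate * time * E_per
  = 258232 * 39255626 * 3.0e-15 = 0.03041118 J
Dose = E_total / mass = 0.03041118 / 42.11
Dose = 7.2218419e-04 Gy

7.2218e-04 Gy


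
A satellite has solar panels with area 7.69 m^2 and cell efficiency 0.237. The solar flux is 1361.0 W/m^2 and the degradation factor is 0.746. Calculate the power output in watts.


P = area * eta * S * degradation
P = 7.69 * 0.237 * 1361.0 * 0.746
P = 1850.4256 W

1850.4256 W


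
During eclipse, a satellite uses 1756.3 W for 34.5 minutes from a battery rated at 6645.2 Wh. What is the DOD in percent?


E_used = P * t / 60 = 1756.3 * 34.5 / 60 = 1009.8725 Wh
DOD = E_used / E_total * 100 = 1009.8725 / 6645.2 * 100
DOD = 15.1970 %

15.1970 %


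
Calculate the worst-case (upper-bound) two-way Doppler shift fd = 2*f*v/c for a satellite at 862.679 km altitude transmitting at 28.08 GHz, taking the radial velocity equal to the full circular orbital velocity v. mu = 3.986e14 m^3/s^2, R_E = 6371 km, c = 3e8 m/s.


r = 7.233679e+06 m
v = sqrt(mu/r) = 7423.1636 m/s (worst-case radial velocity)
f = 28.08 GHz = 2.808e+10 Hz
fd = 2*f*v/c = 2*2.808e+10*7423.1636/3.0e+08
fd = 1.3896162e+06 Hz

1.3896e+06 Hz


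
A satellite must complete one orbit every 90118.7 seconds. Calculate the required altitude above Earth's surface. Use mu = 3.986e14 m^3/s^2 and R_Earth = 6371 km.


T = 90118.7 s
r = (mu*T^2/(4*pi^2))^(1/3) = (3.986e14 * 90118.7^2 / (4*pi^2))^(1/3)
r = 4.34446e+07 m = 43444.5995 km
alt = r - R_E = 43444.5995 - 6371 = 37073.5995 km

37073.5995 km


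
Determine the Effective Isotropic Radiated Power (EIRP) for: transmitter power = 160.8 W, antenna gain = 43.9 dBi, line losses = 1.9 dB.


Pt = 160.8 W = 22.0629 dBW
EIRP = Pt_dBW + Gt - losses = 22.0629 + 43.9 - 1.9 = 64.0629 dBW

64.0629 dBW


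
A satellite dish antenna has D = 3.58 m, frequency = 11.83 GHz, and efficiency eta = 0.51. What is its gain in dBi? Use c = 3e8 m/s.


lambda = c/f = 3e8 / 1.183e+10 = 0.02535926 m
G = eta*(pi*D/lambda)^2 = 0.51*(pi*3.58/0.02535926)^2
G = 100314.3249 (linear)
G = 10*log10(100314.3249) = 50.0136 dBi

50.0136 dBi


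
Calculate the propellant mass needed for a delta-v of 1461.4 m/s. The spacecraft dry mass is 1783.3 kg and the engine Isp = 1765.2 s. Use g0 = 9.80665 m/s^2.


ve = Isp * g0 = 1765.2 * 9.80665 = 17310.698580 m/s
mass ratio = exp(dv/ve) = exp(1461.4/17310.698580) = 1.08808773
m_prop = m_dry * (mr - 1) = 1783.3 * (1.08808773 - 1)
m_prop = 157.0869 kg

157.0869 kg


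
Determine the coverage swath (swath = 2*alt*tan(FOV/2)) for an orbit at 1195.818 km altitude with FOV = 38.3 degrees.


FOV = 38.3 deg = 0.6684611 rad
swath = 2 * alt * tan(FOV/2) = 2 * 1195.818 * tan(0.3342306)
swath = 2 * 1195.818 * 0.3472586
swath = 830.5163 km

830.5163 km
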